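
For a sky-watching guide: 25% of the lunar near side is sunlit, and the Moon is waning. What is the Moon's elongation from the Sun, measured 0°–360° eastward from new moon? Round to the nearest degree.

Invert f = (1 − cos θ)/2 to get cos θ = 1 − 2(0.25) = 0.500, hence θ₀ = arccos 0.500 = 60.0°.
Waning ⇒ past full, so θ = 360° − 60.0° = 300.0°.

300°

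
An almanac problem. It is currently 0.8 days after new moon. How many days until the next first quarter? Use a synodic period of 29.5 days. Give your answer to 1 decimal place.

6.6 days

First quarter occurs at elongation 90°, i.e. at age 29.5 × 90/360 = 7.375 d.
So 6.575 days remain (7.375 − 0.8).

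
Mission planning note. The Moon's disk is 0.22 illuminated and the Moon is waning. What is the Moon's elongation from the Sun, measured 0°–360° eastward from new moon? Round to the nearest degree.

304°

cos θ = 1 − 2f = 0.560, giving a principal value of 55.9°.
A waning Moon lies in 180°–360°, so θ = 360° − 55.9° = 304.1°.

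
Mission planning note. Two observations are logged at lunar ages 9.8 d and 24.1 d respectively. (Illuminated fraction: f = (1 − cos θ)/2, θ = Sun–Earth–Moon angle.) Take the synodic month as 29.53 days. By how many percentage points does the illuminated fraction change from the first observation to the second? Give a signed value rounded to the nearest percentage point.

θ₁ = 360° × 9.8/29.53 = 119.5°, f₁ = (1 − cos θ₁)/2 = 0.746.
θ₂ = 360° × 24.1/29.53 = 293.8°, f₂ = (1 − cos θ₂)/2 = 0.298.
Change = f₂ − f₁ = -0.448 → -45 percentage points.

-45 pp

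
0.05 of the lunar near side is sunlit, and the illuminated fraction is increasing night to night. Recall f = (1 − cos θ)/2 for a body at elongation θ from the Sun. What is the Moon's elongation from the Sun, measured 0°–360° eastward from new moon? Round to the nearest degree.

From f = (1 − cos θ)/2: cos θ = 1 − 2×0.05 = 0.900; arccos → 25.8°.
The Moon is waxing (0°–180°), so θ = 25.8° directly.

26°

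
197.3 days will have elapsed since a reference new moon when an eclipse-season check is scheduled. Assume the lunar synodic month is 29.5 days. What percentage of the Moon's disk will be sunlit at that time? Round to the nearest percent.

Reduce mod P: 197.3 − 6×29.5 = 20.30 d into the current lunation.
The Moon has covered 20.30/29.5 of its cycle, so θ ≈ 360° × 20.30/29.5 = 247.7°.
With cos θ = (-0.379), the lit fraction is (1 − (-0.379))/2 ≈ 0.689, so 69%.

69%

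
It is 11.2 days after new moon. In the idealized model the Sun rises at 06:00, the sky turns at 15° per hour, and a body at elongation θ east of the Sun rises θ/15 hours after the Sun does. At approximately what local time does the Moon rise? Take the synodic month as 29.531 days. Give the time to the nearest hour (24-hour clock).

Elongation θ = 360° × 11.2/29.531 ≈ 136.5°.
At 15° of sky rotation per hour, 136.5° corresponds to a 9.10 h lag.
06:00 + 9.10 h ≈ 15:06 → 15:00 to the nearest hour.

15:00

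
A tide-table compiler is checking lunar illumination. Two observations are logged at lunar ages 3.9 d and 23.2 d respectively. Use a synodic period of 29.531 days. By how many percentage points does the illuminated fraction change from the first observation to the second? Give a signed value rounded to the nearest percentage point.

+23 percentage points

First observation: θ = 360°·3.9/29.531 = 47.5°, so f = 0.162.
Second observation: θ = 282.8°, f = 0.389.
Δf = 0.389 − 0.162 = +0.227, i.e. +23 pp.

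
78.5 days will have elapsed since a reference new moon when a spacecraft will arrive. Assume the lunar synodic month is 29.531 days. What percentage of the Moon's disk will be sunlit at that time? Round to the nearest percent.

Reduce mod P: 78.5 − 2×29.531 = 19.44 d into the current lunation.
Elongation θ = 360° × 19.44/29.531 ≈ 237.0°.
With cos θ = (-0.545), the lit fraction is (1 − (-0.545))/2 ≈ 0.773, so 77%.

77%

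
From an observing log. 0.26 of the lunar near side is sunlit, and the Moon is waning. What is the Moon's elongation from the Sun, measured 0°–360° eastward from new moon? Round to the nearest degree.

cos θ = 1 − 2f = 0.480, giving a principal value of 61.3°.
Waning ⇒ past full, so θ = 360° − 61.3° = 298.7°.

299°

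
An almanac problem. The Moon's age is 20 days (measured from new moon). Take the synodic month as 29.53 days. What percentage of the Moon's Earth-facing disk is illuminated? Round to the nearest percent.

Elongation θ = 360° × 20/29.53 ≈ 243.8°.
With cos θ = (-0.441), the lit fraction is (1 − (-0.441))/2 ≈ 0.721, so 72%.

72%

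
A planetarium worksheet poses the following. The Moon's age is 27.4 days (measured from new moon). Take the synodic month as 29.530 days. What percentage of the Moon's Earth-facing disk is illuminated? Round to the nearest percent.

Phase angle: θ = 360°·(27.4 d)/(29.530 d) = 334.0°.
With cos θ = 0.899, the lit fraction is (1 − 0.899)/2 ≈ 0.050, so 5%.

5%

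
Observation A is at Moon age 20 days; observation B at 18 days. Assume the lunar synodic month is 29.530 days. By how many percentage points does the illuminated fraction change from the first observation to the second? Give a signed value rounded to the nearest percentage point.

+17 percentage points

First observation: θ = 360°·20/29.530 = 243.8°, so f = 0.721.
Second observation: θ = 219.4°, f = 0.886.
Δf = 0.886 − 0.721 = +0.166, i.e. +17 pp.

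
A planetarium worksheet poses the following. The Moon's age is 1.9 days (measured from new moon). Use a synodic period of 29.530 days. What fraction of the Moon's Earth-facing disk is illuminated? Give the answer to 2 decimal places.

0.04

The Moon has covered 1.9/29.530 of its cycle, so θ ≈ 360° × 1.9/29.530 = 23.2°.
cos 23.2° = 0.919, so f = (1 − 0.919)/2 = 0.040.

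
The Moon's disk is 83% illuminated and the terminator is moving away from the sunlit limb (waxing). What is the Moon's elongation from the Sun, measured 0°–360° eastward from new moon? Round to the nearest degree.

cos θ = 1 − 2f = -0.660, giving a principal value of 131.3°.
Waxing ⇒ before full, so θ = 131.3°.

131°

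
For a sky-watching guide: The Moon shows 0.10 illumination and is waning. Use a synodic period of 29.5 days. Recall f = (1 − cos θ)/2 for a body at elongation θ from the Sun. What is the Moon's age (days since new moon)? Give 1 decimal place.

From f = (1 − cos θ)/2: cos θ = 1 − 2×0.10 = 0.800; arccos → 36.9°.
Waning ⇒ past full, so θ = 360° − 36.9° = 323.1°.
Age = 29.5 × 323.1°/360° ≈ 26.48 days.

26.5 days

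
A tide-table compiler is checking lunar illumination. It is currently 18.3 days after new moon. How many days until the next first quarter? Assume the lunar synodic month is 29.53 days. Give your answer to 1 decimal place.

First quarter occurs at elongation 90°, i.e. at age 29.53 × 90/360 = 7.383 d.
This lunation's first quarter (7.383 d) has passed, so add one period: 36.913 − 18.3 = 18.613 days.

18.6 days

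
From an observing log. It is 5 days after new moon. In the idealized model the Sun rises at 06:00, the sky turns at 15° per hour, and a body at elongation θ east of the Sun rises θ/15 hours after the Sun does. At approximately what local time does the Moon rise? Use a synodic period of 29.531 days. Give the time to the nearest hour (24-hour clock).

Elongation θ = 360° × 5/29.531 ≈ 61.0°.
Delay after the Sun = 61.0° / (15°/h) ≈ 4.06 h.
06:00 + 4.06 h ≈ 10:04 → 10:00 to the nearest hour.

10:00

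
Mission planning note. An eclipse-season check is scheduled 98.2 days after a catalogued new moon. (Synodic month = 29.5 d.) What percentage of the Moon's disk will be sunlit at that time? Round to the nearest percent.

74%

Reduce mod P: 98.2 − 3×29.5 = 9.70 d into the current lunation.
The Moon has covered 9.70/29.5 of its cycle, so θ ≈ 360° × 9.70/29.5 = 118.4°.
cos 118.4° = (-0.475), so f = (1 − (-0.475))/2 = 0.738, so 74%.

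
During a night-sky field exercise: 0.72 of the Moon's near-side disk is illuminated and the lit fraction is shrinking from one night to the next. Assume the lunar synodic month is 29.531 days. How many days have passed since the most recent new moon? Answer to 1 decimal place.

20.0 days

cos θ = 1 − 2f = -0.440, giving a principal value of 116.1°.
Since the Moon is past full (waning), take the reflex angle: θ = 360° − 116.1° = 243.9°.
Age = 29.531 × 243.9°/360° ≈ 20.01 days.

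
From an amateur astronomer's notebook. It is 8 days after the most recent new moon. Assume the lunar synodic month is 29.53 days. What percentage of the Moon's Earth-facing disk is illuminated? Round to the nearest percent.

57%

Phase angle: θ = 360°·(8 d)/(29.53 d) = 97.5°.
Illuminated fraction = (1 − cos 97.5°)/2 = (1 − (-0.131))/2 ≈ 0.566, so 57%.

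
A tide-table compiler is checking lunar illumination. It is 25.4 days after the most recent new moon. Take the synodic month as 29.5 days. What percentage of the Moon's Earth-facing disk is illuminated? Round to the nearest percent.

18%

Phase angle: θ = 360°·(25.4 d)/(29.5 d) = 310.0°.
Illuminated fraction = (1 − cos 310.0°)/2 = (1 − 0.642)/2 ≈ 0.179, so 18%.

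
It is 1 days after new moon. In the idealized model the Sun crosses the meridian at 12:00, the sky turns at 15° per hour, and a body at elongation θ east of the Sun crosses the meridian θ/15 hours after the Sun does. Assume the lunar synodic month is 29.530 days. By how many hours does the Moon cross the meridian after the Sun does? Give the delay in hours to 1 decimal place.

Phase angle: θ = 360°·(1 d)/(29.530 d) = 12.2°.
Delay after the Sun = 12.2° / (15°/h) ≈ 0.81 h.
So the Moon crosses the meridian 0.81 h after the Sun.

0.8 h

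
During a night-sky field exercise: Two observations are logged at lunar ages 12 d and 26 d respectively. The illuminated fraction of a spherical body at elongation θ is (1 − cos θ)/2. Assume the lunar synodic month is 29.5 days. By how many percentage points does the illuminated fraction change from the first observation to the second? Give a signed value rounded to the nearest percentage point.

First observation: θ = 360°·12/29.5 = 146.4°, so f = 0.917.
Second observation: θ = 317.3°, f = 0.133.
Δf = 0.133 − 0.917 = -0.784, i.e. -78 pp.

-78 percentage points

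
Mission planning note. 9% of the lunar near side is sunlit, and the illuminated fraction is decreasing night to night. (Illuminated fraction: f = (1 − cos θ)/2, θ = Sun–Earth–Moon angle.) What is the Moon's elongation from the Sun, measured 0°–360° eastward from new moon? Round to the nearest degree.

cos θ = 1 − 2f = 0.820, giving a principal value of 34.9°.
Waning ⇒ past full, so θ = 360° − 34.9° = 325.1°.

325°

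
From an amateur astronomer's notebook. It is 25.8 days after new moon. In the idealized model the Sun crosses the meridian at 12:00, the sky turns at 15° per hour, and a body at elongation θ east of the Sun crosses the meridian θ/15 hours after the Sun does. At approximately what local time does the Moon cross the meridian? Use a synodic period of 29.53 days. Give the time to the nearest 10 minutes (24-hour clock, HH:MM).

Elongation θ = 360° × 25.8/29.53 ≈ 314.5°.
The Moon trails the Sun by θ/15 = 314.5/15 ≈ 20.97 hours.
12:00 + 20.969 h ≈ 08:58 → 09:00 to the nearest ten minutes.

09:00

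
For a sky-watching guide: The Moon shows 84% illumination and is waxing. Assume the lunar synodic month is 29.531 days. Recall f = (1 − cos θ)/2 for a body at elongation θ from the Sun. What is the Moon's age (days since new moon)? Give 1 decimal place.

10.9 days

cos θ = 1 − 2f = -0.680, giving a principal value of 132.8°.
The Moon is waxing (0°–180°), so θ = 132.8° directly.
At 360°/29.531 d per day, 132.8° corresponds to 10.90 days.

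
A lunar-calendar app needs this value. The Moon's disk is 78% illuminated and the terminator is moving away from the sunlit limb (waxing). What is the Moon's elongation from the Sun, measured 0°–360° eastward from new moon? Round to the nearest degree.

124°

From f = (1 − cos θ)/2: cos θ = 1 − 2×0.78 = -0.560; arccos → 124.1°.
Before full moon the principal value applies: θ = 124.1°.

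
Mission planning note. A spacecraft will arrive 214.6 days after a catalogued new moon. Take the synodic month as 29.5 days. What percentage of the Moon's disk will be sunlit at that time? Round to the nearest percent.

58%

Reduce mod P: 214.6 − 7×29.5 = 8.10 d into the current lunation.
The Moon has covered 8.10/29.5 of its cycle, so θ ≈ 360° × 8.10/29.5 = 98.8°.
cos 98.8° = (-0.154), so f = (1 − (-0.154))/2 = 0.577, so 58%.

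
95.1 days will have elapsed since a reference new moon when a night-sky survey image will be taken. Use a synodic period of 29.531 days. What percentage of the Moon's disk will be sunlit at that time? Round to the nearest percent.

95.1/29.531 = 3.220 lunations, so 3 complete cycles and 6.51 d into the next.
The Moon has covered 6.51/29.531 of its cycle, so θ ≈ 360° × 6.51/29.531 = 79.3°.
With cos θ = 0.185, the lit fraction is (1 − 0.185)/2 ≈ 0.407, so 41%.

41%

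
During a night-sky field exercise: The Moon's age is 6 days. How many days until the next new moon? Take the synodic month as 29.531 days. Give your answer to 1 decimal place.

The next new moon completes the synodic month: 29.531 − 6 = 23.531 days.

23.5 days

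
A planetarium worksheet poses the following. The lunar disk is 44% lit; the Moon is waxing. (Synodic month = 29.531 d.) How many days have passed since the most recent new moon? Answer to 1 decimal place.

cos θ = 1 − 2f = 0.120, giving a principal value of 83.1°.
The Moon is waxing (0°–180°), so θ = 83.1° directly.
That fraction of the synodic month is 83.1/360 × 29.531 d ≈ 6.82 d.

6.8 days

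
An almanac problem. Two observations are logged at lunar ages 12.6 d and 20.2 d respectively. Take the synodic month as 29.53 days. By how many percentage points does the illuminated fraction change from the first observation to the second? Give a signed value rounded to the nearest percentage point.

θ₁ = 360° × 12.6/29.53 = 153.6°, f₁ = (1 − cos θ₁)/2 = 0.948.
θ₂ = 360° × 20.2/29.53 = 246.3°, f₂ = (1 − cos θ₂)/2 = 0.701.
Change = f₂ − f₁ = -0.247 → -25 percentage points.

-25 pp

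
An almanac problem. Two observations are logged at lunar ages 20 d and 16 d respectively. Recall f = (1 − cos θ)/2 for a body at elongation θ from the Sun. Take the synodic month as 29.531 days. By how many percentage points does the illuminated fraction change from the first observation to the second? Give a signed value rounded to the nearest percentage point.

First observation: θ = 360°·20/29.531 = 243.8°, so f = 0.721.
Second observation: θ = 195.0°, f = 0.983.
Δf = 0.983 − 0.721 = +0.262, i.e. +26 pp.

+26 percentage points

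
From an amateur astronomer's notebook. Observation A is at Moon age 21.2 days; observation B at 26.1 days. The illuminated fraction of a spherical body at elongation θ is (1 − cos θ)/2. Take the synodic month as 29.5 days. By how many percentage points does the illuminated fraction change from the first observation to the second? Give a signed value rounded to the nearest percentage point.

-47 pp

θ₁ = 360° × 21.2/29.5 = 258.7°, f₁ = (1 − cos θ₁)/2 = 0.598.
θ₂ = 360° × 26.1/29.5 = 318.5°, f₂ = (1 − cos θ₂)/2 = 0.125.
Change = f₂ − f₁ = -0.472 → -47 percentage points.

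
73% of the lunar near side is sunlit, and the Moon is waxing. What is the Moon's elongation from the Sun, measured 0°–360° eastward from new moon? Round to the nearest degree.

117°

Invert f = (1 − cos θ)/2 to get cos θ = 1 − 2(0.73) = -0.460, hence θ₀ = arccos -0.460 = 117.4°.
The Moon is waxing (0°–180°), so θ = 117.4° directly.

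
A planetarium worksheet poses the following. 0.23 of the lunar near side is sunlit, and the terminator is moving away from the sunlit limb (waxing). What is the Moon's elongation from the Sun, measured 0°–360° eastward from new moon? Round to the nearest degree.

57°

Invert f = (1 − cos θ)/2 to get cos θ = 1 − 2(0.23) = 0.540, hence θ₀ = arccos 0.540 = 57.3°.
The Moon is waxing (0°–180°), so θ = 57.3° directly.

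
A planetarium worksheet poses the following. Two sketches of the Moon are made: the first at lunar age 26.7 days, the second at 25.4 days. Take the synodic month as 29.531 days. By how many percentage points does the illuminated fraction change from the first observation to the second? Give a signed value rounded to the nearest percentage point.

First observation: θ = 360°·26.7/29.531 = 325.5°, so f = 0.088.
Second observation: θ = 309.6°, f = 0.181.
Δf = 0.181 − 0.088 = +0.093, i.e. +9 pp.

+9 percentage points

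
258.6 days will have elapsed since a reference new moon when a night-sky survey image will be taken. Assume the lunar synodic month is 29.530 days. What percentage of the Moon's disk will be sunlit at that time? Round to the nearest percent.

48%

258.6 d spans 8 complete synodic months (8 × 29.530 = 236.24 d) plus 22.36 d.
Elongation θ = 360° × 22.36/29.530 ≈ 272.6°.
cos 272.6° = 0.045, so f = (1 − 0.045)/2 = 0.477, so 48%.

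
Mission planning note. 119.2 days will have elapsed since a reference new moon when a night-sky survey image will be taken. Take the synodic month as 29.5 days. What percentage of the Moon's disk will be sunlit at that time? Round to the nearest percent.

2%

119.2/29.5 = 4.041 lunations, so 4 complete cycles and 1.20 d into the next.
The Moon has covered 1.20/29.5 of its cycle, so θ ≈ 360° × 1.20/29.5 = 14.6°.
cos 14.6° = 0.968, so f = (1 − 0.968)/2 = 0.016, so 2%.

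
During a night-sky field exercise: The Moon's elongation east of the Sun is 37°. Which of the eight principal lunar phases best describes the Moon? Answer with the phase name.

waxing crescent

37° lies in the waxing crescent sector of the 8-phase cycle.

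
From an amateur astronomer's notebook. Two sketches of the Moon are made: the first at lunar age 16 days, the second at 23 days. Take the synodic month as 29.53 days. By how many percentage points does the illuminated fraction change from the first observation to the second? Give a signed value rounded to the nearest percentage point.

-57 pp

First observation: θ = 360°·16/29.53 = 195.1°, so f = 0.983.
Second observation: θ = 280.4°, f = 0.410.
Δf = 0.410 − 0.983 = -0.573, i.e. -57 pp.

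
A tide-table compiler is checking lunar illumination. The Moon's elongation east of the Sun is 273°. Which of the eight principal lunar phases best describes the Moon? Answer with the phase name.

273° lies in the last quarter sector of the 8-phase cycle.

last quarter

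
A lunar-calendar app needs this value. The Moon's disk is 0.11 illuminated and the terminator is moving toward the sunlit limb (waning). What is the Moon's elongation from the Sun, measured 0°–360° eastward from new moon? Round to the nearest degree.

From f = (1 − cos θ)/2: cos θ = 1 − 2×0.11 = 0.780; arccos → 38.7°.
Since the Moon is past full (waning), take the reflex angle: θ = 360° − 38.7° = 321.3°.

321°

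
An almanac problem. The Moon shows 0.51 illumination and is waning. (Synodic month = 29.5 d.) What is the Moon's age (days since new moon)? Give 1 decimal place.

Invert f = (1 − cos θ)/2 to get cos θ = 1 − 2(0.51) = -0.020, hence θ₀ = arccos -0.020 = 91.1°.
Waning ⇒ past full, so θ = 360° − 91.1° = 268.9°.
That fraction of the synodic month is 268.9/360 × 29.5 d ≈ 22.03 d.

22.0 days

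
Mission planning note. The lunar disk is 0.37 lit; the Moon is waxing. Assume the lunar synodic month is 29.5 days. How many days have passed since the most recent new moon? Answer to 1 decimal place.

From f = (1 − cos θ)/2: cos θ = 1 − 2×0.37 = 0.260; arccos → 74.9°.
Waxing ⇒ before full, so θ = 74.9°.
Age = 29.5 × 74.9°/360° ≈ 6.14 days.

6.1 days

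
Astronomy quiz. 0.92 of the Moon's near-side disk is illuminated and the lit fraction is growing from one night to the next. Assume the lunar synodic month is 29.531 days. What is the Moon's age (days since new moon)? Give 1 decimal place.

cos θ = 1 − 2f = -0.840, giving a principal value of 147.1°.
Waxing ⇒ before full, so θ = 147.1°.
That fraction of the synodic month is 147.1/360 × 29.531 d ≈ 12.07 d.

12.1 days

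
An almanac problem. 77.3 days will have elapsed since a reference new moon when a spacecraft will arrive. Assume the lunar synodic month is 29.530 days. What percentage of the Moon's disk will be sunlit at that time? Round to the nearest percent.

77.3/29.530 = 2.618 lunations, so 2 complete cycles and 18.24 d into the next.
Phase angle: θ = 360°·(18.24 d)/(29.530 d) = 222.4°.
With cos θ = (-0.739), the lit fraction is (1 − (-0.739))/2 ≈ 0.869, so 87%.

87%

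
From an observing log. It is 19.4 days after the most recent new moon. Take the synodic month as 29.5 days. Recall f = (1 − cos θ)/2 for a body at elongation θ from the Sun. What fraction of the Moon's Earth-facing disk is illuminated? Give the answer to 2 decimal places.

Phase angle: θ = 360°·(19.4 d)/(29.5 d) = 236.7°.
cos 236.7° = (-0.548), so f = (1 − (-0.548))/2 = 0.774.

0.77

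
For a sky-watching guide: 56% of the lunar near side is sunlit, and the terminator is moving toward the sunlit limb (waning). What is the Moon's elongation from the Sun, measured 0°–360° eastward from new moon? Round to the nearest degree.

cos θ = 1 − 2f = -0.120, giving a principal value of 96.9°.
Waning ⇒ past full, so θ = 360° − 96.9° = 263.1°.

263°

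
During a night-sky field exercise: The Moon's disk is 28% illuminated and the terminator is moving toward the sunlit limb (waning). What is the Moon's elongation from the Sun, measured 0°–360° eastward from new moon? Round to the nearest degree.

Invert f = (1 − cos θ)/2 to get cos θ = 1 − 2(0.28) = 0.440, hence θ₀ = arccos 0.440 = 63.9°.
A waning Moon lies in 180°–360°, so θ = 360° − 63.9° = 296.1°.

296°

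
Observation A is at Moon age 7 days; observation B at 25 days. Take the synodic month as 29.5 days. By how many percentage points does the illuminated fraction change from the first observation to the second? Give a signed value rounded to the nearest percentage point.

-25 percentage points

First observation: θ = 360°·7/29.5 = 85.4°, so f = 0.460.
Second observation: θ = 305.1°, f = 0.213.
Δf = 0.213 − 0.460 = -0.248, i.e. -25 pp.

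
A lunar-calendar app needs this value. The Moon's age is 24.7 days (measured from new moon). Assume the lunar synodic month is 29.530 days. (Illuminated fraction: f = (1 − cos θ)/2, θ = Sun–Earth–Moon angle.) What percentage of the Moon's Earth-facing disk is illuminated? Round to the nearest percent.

Elongation θ = 360° × 24.7/29.530 ≈ 301.1°.
cos 301.1° = 0.517, so f = (1 − 0.517)/2 = 0.242, so 24%.

24%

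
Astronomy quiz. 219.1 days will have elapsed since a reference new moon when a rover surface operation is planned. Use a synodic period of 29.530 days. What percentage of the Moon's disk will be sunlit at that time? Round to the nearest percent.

219.1/29.530 = 7.420 lunations, so 7 complete cycles and 12.39 d into the next.
The Moon has covered 12.39/29.530 of its cycle, so θ ≈ 360° × 12.39/29.530 = 151.0°.
With cos θ = (-0.875), the lit fraction is (1 − (-0.875))/2 ≈ 0.938, so 94%.

94%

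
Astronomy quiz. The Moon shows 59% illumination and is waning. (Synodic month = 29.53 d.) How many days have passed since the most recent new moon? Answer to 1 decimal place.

Invert f = (1 − cos θ)/2 to get cos θ = 1 − 2(0.59) = -0.180, hence θ₀ = arccos -0.180 = 100.4°.
Since the Moon is past full (waning), take the reflex angle: θ = 360° − 100.4° = 259.6°.
That fraction of the synodic month is 259.6/360 × 29.53 d ≈ 21.30 d.

21.3 days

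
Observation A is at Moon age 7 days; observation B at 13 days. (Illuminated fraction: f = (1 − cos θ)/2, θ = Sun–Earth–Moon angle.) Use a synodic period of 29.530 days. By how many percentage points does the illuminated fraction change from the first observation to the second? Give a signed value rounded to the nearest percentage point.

+51 pp

θ₁ = 360° × 7/29.530 = 85.3°, f₁ = (1 − cos θ₁)/2 = 0.459.
θ₂ = 360° × 13/29.530 = 158.5°, f₂ = (1 − cos θ₂)/2 = 0.965.
Change = f₂ − f₁ = +0.506 → +51 percentage points.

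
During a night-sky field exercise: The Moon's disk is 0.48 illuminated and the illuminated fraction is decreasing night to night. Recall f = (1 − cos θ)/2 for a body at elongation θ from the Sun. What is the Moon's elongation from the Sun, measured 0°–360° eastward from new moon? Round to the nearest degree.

272°

Invert f = (1 − cos θ)/2 to get cos θ = 1 − 2(0.48) = 0.040, hence θ₀ = arccos 0.040 = 87.7°.
Waning ⇒ past full, so θ = 360° − 87.7° = 272.3°.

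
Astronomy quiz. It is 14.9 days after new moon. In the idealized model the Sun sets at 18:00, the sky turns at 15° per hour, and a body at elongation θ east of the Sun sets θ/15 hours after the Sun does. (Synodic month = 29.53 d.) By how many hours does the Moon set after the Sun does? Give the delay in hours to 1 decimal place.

12.1 h

Phase angle: θ = 360°·(14.9 d)/(29.53 d) = 181.6°.
Delay after the Sun = 181.6° / (15°/h) ≈ 12.11 h.
So the Moon sets 12.11 h after the Sun.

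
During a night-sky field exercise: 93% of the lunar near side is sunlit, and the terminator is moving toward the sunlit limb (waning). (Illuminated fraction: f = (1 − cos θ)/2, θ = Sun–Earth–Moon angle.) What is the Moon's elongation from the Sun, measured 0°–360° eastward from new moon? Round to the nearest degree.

From f = (1 − cos θ)/2: cos θ = 1 − 2×0.93 = -0.860; arccos → 149.3°.
A waning Moon lies in 180°–360°, so θ = 360° − 149.3° = 210.7°.

211°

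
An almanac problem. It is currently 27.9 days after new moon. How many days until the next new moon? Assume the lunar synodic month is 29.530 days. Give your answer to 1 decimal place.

1.6 days

The next new moon completes the synodic month: 29.530 − 27.9 = 1.630 days.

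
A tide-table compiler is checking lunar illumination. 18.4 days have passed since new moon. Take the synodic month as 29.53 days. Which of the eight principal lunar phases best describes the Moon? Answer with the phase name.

At 18.4/29.53 of the cycle, θ ≈ 224° — the waning gibbous range.

waning gibbous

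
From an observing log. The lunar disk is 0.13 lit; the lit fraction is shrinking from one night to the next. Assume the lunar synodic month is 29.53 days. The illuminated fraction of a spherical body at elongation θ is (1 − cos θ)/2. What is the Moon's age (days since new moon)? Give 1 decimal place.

26.1 days

cos θ = 1 − 2f = 0.740, giving a principal value of 42.3°.
Since the Moon is past full (waning), take the reflex angle: θ = 360° − 42.3° = 317.7°.
Age = 29.53 × 317.7°/360° ≈ 26.06 days.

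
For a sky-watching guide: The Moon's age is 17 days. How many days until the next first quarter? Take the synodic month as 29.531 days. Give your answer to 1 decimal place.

19.9 days

First quarter is 0.25 of the way through the cycle: age 0.25 × 29.531 = 7.383 d.
Already past this cycle's first quarter; the next is at 7.383 + 29.531 = 36.914 d, so 36.914 − 17 = 19.914 days.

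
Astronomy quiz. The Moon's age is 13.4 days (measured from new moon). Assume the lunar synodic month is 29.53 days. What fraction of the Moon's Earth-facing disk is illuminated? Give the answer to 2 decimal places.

0.98

Elongation θ = 360° × 13.4/29.53 ≈ 163.4°.
cos 163.4° = (-0.958), so f = (1 − (-0.958))/2 = 0.979.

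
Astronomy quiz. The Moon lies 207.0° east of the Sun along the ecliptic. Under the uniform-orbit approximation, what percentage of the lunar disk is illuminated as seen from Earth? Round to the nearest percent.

f = (1 − cos 207.0°)/2 = (1 − (-0.891))/2 ≈ 0.946, i.e. 95%.

95%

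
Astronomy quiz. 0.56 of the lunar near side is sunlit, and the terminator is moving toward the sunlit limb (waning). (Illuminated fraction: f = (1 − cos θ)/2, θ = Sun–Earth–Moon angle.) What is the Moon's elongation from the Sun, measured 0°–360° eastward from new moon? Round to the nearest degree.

From f = (1 − cos θ)/2: cos θ = 1 − 2×0.56 = -0.120; arccos → 96.9°.
A waning Moon lies in 180°–360°, so θ = 360° − 96.9° = 263.1°.

263°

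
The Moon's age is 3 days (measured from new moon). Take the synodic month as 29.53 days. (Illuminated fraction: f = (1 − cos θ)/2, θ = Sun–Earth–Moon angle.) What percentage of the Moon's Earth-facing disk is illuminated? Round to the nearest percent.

Elongation θ = 360° × 3/29.53 ≈ 36.6°.
With cos θ = 0.803, the lit fraction is (1 − 0.803)/2 ≈ 0.098, so 10%.

10%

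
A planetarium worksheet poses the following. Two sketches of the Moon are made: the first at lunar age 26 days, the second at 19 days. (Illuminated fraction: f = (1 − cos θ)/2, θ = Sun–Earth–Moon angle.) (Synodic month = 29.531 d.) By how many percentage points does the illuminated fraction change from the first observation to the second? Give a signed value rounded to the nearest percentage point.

+68 percentage points

First observation: θ = 360°·26/29.531 = 317.0°, so f = 0.135.
Second observation: θ = 231.6°, f = 0.810.
Δf = 0.810 − 0.135 = +0.676, i.e. +68 pp.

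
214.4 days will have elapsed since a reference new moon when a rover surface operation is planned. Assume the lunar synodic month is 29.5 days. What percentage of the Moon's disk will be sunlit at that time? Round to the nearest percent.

56%

214.4/29.5 = 7.268 lunations, so 7 complete cycles and 7.90 d into the next.
Elongation θ = 360° × 7.90/29.5 ≈ 96.4°.
Illuminated fraction = (1 − cos 96.4°)/2 = (1 − (-0.112))/2 ≈ 0.556, so 56%.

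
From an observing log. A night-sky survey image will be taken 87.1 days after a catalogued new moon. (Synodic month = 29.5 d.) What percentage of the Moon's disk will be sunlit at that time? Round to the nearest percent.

Reduce mod P: 87.1 − 2×29.5 = 28.10 d into the current lunation.
Phase angle: θ = 360°·(28.10 d)/(29.5 d) = 342.9°.
With cos θ = 0.956, the lit fraction is (1 − 0.956)/2 ≈ 0.022, so 2%.

2%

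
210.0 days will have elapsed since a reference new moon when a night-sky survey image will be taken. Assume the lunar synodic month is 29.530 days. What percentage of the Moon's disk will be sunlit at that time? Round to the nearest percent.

12%

210.0/29.530 = 7.111 lunations, so 7 complete cycles and 3.29 d into the next.
Elongation θ = 360° × 3.29/29.530 ≈ 40.1°.
Illuminated fraction = (1 − cos 40.1°)/2 = (1 − 0.765)/2 ≈ 0.118, so 12%.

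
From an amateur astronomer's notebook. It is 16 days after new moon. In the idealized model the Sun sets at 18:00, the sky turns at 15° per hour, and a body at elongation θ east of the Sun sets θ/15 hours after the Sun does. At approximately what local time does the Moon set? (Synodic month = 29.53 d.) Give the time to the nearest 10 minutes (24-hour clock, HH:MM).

07:00

Phase angle: θ = 360°·(16 d)/(29.53 d) = 195.1°.
At 15° of sky rotation per hour, 195.1° corresponds to a 13.00 h lag.
18:00 + 13.004 h ≈ 07:00 → 07:00 to the nearest ten minutes.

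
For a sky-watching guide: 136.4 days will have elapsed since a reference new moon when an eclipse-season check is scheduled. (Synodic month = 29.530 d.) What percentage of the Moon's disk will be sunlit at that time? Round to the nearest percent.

87%

136.4 d spans 4 complete synodic months (4 × 29.530 = 118.12 d) plus 18.28 d.
Phase angle: θ = 360°·(18.28 d)/(29.530 d) = 222.9°.
cos 222.9° = (-0.733), so f = (1 − (-0.733))/2 = 0.867, so 87%.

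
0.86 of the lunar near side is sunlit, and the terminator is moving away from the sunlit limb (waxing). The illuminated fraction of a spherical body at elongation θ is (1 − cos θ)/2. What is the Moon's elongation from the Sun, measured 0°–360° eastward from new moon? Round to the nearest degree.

136°

From f = (1 − cos θ)/2: cos θ = 1 − 2×0.86 = -0.720; arccos → 136.1°.
Waxing ⇒ before full, so θ = 136.1°.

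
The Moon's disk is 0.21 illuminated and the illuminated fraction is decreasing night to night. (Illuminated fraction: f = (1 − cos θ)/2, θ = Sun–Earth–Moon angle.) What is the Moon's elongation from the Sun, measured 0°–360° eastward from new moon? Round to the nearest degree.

305°

cos θ = 1 − 2f = 0.580, giving a principal value of 54.5°.
Waning ⇒ past full, so θ = 360° − 54.5° = 305.5°.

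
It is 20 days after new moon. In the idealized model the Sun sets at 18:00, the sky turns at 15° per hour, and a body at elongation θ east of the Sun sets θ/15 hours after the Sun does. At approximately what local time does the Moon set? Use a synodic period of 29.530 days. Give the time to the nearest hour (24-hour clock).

10:00

The Moon has covered 20/29.530 of its cycle, so θ ≈ 360° × 20/29.530 = 243.8°.
At 15° of sky rotation per hour, 243.8° corresponds to a 16.25 h lag.
18:00 + 16.25 h ≈ 10:15 → 10:00 to the nearest hour.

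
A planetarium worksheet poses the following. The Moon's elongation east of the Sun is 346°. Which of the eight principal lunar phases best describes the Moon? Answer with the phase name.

346° lies in the new moon sector of the 8-phase cycle.

new moon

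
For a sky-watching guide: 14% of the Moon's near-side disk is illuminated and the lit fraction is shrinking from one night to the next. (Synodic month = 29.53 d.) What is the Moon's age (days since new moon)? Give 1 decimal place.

Invert f = (1 − cos θ)/2 to get cos θ = 1 − 2(0.14) = 0.720, hence θ₀ = arccos 0.720 = 43.9°.
Since the Moon is past full (waning), take the reflex angle: θ = 360° − 43.9° = 316.1°.
Age = 29.53 × 316.1°/360° ≈ 25.93 days.

25.9 days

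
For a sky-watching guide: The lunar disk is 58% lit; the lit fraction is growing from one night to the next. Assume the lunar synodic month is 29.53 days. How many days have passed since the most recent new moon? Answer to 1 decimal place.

Invert f = (1 − cos θ)/2 to get cos θ = 1 − 2(0.58) = -0.160, hence θ₀ = arccos -0.160 = 99.2°.
Before full moon the principal value applies: θ = 99.2°.
That fraction of the synodic month is 99.2/360 × 29.53 d ≈ 8.14 d.

8.1 days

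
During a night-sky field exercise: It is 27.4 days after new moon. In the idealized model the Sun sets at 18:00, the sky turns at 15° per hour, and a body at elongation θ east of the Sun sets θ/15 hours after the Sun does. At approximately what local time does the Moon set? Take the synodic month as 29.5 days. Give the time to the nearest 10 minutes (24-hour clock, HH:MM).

16:20

Phase angle: θ = 360°·(27.4 d)/(29.5 d) = 334.4°.
Delay after the Sun = 334.4° / (15°/h) ≈ 22.29 h.
18:00 + 22.292 h ≈ 16:17 → 16:20 to the nearest ten minutes.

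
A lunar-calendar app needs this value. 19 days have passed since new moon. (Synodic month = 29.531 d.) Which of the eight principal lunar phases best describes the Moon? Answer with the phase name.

θ ≈ 360° × 19/29.531 = 232°, which falls in the waning gibbous sector.

waning gibbous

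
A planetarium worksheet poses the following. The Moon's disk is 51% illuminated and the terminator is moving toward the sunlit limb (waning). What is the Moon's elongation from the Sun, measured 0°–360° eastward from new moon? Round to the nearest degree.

cos θ = 1 − 2f = -0.020, giving a principal value of 91.1°.
Waning ⇒ past full, so θ = 360° − 91.1° = 268.9°.

269°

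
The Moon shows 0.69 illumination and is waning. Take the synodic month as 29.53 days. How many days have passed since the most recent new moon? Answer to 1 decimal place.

20.3 days

From f = (1 − cos θ)/2: cos θ = 1 − 2×0.69 = -0.380; arccos → 112.3°.
A waning Moon lies in 180°–360°, so θ = 360° − 112.3° = 247.7°.
At 360°/29.53 d per day, 247.7° corresponds to 20.32 days.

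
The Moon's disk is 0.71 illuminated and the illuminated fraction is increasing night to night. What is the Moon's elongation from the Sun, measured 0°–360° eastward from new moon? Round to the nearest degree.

cos θ = 1 − 2f = -0.420, giving a principal value of 114.8°.
Before full moon the principal value applies: θ = 114.8°.

115°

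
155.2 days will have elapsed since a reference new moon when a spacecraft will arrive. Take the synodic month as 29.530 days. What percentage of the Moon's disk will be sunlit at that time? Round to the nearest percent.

Reduce mod P: 155.2 − 5×29.530 = 7.55 d into the current lunation.
Elongation θ = 360° × 7.55/29.530 ≈ 92.0°.
cos 92.0° = (-0.036), so f = (1 − (-0.036))/2 = 0.518, so 52%.

52%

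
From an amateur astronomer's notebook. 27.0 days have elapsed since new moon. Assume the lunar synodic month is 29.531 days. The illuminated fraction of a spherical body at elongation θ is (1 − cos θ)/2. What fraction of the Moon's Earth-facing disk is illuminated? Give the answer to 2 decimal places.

0.07

Elongation θ = 360° × 27.0/29.531 ≈ 329.1°.
cos 329.1° = 0.858, so f = (1 − 0.858)/2 = 0.071.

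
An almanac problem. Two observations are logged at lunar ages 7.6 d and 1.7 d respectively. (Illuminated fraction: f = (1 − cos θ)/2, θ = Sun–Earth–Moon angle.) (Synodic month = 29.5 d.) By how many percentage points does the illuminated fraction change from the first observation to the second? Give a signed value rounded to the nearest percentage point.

-49 pp

θ₁ = 360° × 7.6/29.5 = 92.7°, f₁ = (1 − cos θ₁)/2 = 0.524.
θ₂ = 360° × 1.7/29.5 = 20.7°, f₂ = (1 − cos θ₂)/2 = 0.032.
Change = f₂ − f₁ = -0.492 → -49 percentage points.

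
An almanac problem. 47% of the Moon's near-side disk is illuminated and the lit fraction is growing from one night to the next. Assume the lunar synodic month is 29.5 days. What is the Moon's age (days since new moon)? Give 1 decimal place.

From f = (1 − cos θ)/2: cos θ = 1 − 2×0.47 = 0.060; arccos → 86.6°.
The Moon is waxing (0°–180°), so θ = 86.6° directly.
Age = 29.5 × 86.6°/360° ≈ 7.09 days.

7.1 days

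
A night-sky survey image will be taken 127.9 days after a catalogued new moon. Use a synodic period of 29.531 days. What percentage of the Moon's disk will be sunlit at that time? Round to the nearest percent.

74%

127.9/29.531 = 4.331 lunations, so 4 complete cycles and 9.78 d into the next.
Elongation θ = 360° × 9.78/29.531 ≈ 119.2°.
cos 119.2° = (-0.487), so f = (1 − (-0.487))/2 = 0.744, so 74%.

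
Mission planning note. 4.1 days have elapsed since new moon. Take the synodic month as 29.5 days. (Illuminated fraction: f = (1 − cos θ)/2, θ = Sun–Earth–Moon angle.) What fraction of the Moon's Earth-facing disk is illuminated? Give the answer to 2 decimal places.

0.18

Elongation θ = 360° × 4.1/29.5 ≈ 50.0°.
With cos θ = 0.642, the lit fraction is (1 − 0.642)/2 ≈ 0.179.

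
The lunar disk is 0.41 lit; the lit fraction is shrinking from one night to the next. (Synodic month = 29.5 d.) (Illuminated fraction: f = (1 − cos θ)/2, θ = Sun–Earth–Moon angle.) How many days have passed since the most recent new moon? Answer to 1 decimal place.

From f = (1 − cos θ)/2: cos θ = 1 − 2×0.41 = 0.180; arccos → 79.6°.
Since the Moon is past full (waning), take the reflex angle: θ = 360° − 79.6° = 280.4°.
That fraction of the synodic month is 280.4/360 × 29.5 d ≈ 22.97 d.

23.0 days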